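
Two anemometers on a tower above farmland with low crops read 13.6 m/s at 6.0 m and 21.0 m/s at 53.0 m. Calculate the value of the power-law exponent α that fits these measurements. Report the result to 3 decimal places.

Power law: V₂/V₁ = (z₂/z₁)^α ⇒ α = ln(V₂/V₁) / ln(z₂/z₁)
α = ln(21.0/13.6) / ln(53.0/6.0) = ln(1.5441) / ln(8.8333)
  = 0.43445 / 2.17853 = 0.19942

α ≈ 0.199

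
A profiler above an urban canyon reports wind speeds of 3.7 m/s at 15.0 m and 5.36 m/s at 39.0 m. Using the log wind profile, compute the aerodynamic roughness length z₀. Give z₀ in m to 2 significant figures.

Log law: V(z) ∝ ln(z/z₀). With r = V₁/V₂ = 3.7/5.36 = 0.69030,
r · ln(z₂/z₀) = ln(z₁/z₀) ⇒ ln z₀ = (ln z₁ − r·ln z₂)/(1 − r)
ln z₀ = (2.70805 − 0.69030×3.66356) / 0.30970 = 0.5783
z₀ = exp(0.5783) = 1.783 m

z₀ ≈ 1.8 m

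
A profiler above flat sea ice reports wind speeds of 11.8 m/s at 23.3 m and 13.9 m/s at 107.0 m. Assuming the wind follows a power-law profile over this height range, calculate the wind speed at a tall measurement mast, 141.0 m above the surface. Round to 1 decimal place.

14.3 m/s

First find α: α = ln(V₂/V₁)/ln(z₂/z₁) = ln(13.9/11.8)/ln(107.0/23.3) = 0.16379/1.52438 = 0.1074
Extrapolate from 107.0 m to 141.0 m: V₃ = 13.9 × (141.0/107.0)^0.1074 = 13.9 × 1.0301 = 14.3183 m/s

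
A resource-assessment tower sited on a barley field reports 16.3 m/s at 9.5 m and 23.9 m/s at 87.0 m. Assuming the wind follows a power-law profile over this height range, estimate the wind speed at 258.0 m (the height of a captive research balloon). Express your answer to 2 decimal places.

28.84 m/s

First find α: α = ln(V₂/V₁)/ln(z₂/z₁) = ln(23.9/16.3)/ln(87.0/9.5) = 0.38271/2.21462 = 0.1728
Extrapolate from 87.0 m to 258.0 m: V₃ = 23.9 × (258.0/87.0)^0.1728 = 23.9 × 1.2067 = 28.8392 m/s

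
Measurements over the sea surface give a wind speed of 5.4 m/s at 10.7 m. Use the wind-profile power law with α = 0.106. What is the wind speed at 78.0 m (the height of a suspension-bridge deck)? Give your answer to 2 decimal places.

Power-law profile: V₂ = V₁ · (z₂/z₁)^α
V₂ = 5.4 × (78.0/10.7)^0.106 = 5.4 × (7.2897)^0.106
    = 5.4 × 1.2344 = 6.6656 m/s

6.67 m/s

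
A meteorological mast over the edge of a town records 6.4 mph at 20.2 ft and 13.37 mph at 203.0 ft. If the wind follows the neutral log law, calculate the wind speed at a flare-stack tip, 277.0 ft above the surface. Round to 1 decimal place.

Log law: V ∝ ln(z/z₀). From the pair, with r = V₁/V₂ = 0.47868,
ln z₀ = (ln z₁ − r·ln z₂)/(1 − r) = (3.0057 − 0.47868×5.3132)/0.52132 = 0.8869 → z₀ = 2.428 ft
V₃ = V₁ · ln(z₃/z₀)/ln(z₁/z₀) = 6.4 × 4.7372/2.1188 = 14.3088 mph

14.3 mph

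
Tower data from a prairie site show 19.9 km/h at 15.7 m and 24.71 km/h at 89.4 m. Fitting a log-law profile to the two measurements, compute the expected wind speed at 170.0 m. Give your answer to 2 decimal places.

26.49 km/h

Log law: V ∝ ln(z/z₀). From the pair, with r = V₁/V₂ = 0.80534,
ln z₀ = (ln z₁ − r·ln z₂)/(1 − r) = (2.7537 − 0.80534×4.4931)/0.19466 = -4.4429 → z₀ = 0.01176 m
V₃ = V₁ · ln(z₃/z₀)/ln(z₁/z₀) = 19.9 × 9.5787/7.1965 = 26.4871 km/h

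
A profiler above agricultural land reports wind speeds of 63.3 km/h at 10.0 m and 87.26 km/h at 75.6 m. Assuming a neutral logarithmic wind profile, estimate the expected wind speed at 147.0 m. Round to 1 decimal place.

95.1 km/h

Log law: V ∝ ln(z/z₀). From the pair, with r = V₁/V₂ = 0.72542,
ln z₀ = (ln z₁ − r·ln z₂)/(1 − r) = (2.3026 − 0.72542×4.3255)/0.27458 = -3.0416 → z₀ = 0.04776 m
V₃ = V₁ · ln(z₃/z₀)/ln(z₁/z₀) = 63.3 × 8.0321/5.3442 = 95.1363 km/h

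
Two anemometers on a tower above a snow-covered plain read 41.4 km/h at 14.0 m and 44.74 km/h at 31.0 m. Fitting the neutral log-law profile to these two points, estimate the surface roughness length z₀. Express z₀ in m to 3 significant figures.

z₀ ≈ 0.000736 m

Log law: V(z) ∝ ln(z/z₀). With r = V₁/V₂ = 41.4/44.74 = 0.92535,
r · ln(z₂/z₀) = ln(z₁/z₀) ⇒ ln z₀ = (ln z₁ − r·ln z₂)/(1 − r)
ln z₀ = (2.63906 − 0.92535×3.43399) / 0.07465 = -7.2143
z₀ = exp(-7.2143) = 0.0007360 m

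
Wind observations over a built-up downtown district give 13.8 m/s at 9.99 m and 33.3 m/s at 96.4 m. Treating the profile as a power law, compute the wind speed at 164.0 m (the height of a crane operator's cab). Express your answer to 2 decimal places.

First find α: α = ln(V₂/V₁)/ln(z₂/z₁) = ln(33.3/13.8)/ln(96.4/9.99) = 0.88089/2.26692 = 0.3886
Extrapolate from 96.4 m to 164.0 m: V₃ = 33.3 × (164.0/96.4)^0.3886 = 33.3 × 1.2293 = 40.9370 m/s

40.94 m/s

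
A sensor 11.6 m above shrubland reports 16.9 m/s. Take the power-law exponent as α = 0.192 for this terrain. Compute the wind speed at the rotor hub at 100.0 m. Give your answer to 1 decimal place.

Power-law profile: V₂ = V₁ · (z₂/z₁)^α
V₂ = 16.9 × (100.0/11.6)^0.192 = 16.9 × (8.6207)^0.192
    = 16.9 × 1.5123 = 25.5571 m/s

25.6 m/s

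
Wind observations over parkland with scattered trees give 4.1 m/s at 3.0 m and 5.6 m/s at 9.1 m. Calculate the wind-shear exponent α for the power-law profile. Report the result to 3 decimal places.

Power law: V₂/V₁ = (z₂/z₁)^α ⇒ α = ln(V₂/V₁) / ln(z₂/z₁)
α = ln(5.6/4.1) / ln(9.1/3.0) = ln(1.3659) / ln(3.0333)
  = 0.31178 / 1.10966 = 0.28097

α ≈ 0.281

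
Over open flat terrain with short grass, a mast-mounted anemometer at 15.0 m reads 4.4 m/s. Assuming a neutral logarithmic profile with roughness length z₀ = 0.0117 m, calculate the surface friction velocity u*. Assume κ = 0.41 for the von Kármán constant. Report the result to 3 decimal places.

u* ≈ 0.252 m/s

Log law: V(z) = (u*/κ) · ln(z/z₀) ⇒ u* = κ · V / ln(z/z₀)
u* = 0.41 × 4.4 / ln(15.0/0.0117) = 0.41 × 4.4 / 7.1562
   = 1.8040 / 7.1562 = 0.2521 m/s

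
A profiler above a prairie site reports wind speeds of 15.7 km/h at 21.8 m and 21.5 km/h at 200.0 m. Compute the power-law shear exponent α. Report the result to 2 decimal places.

Power law: V₂/V₁ = (z₂/z₁)^α ⇒ α = ln(V₂/V₁) / ln(z₂/z₁)
α = ln(21.5/15.7) / ln(200.0/21.8) = ln(1.3694) / ln(9.1743)
  = 0.31439 / 2.21641 = 0.14185

α ≈ 0.14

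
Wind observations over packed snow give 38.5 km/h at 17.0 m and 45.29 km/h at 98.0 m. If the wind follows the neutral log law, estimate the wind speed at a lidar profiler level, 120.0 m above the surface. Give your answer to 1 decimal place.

Log law: V ∝ ln(z/z₀). From the pair, with r = V₁/V₂ = 0.85008,
ln z₀ = (ln z₁ − r·ln z₂)/(1 − r) = (2.8332 − 0.85008×4.5850)/0.14992 = -7.0994 → z₀ = 0.0008256 m
V₃ = V₁ · ln(z₃/z₀)/ln(z₁/z₀) = 38.5 × 11.8869/9.9326 = 46.0750 km/h

46.1 km/h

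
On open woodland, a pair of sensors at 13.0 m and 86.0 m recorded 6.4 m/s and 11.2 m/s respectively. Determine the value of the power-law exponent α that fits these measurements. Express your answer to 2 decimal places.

Power law: V₂/V₁ = (z₂/z₁)^α ⇒ α = ln(V₂/V₁) / ln(z₂/z₁)
α = ln(11.2/6.4) / ln(86.0/13.0) = ln(1.7500) / ln(6.6154)
  = 0.55962 / 1.88940 = 0.29619

α ≈ 0.30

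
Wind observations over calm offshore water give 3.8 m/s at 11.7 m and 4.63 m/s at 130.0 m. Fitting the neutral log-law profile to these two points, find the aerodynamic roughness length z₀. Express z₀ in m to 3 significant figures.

Log law: V(z) ∝ ln(z/z₀). With r = V₁/V₂ = 3.8/4.63 = 0.82073,
r · ln(z₂/z₀) = ln(z₁/z₀) ⇒ ln z₀ = (ln z₁ − r·ln z₂)/(1 − r)
ln z₀ = (2.45959 − 0.82073×4.86753) / 0.17927 = -8.5647
z₀ = exp(-8.5647) = 0.0001907 m

z₀ ≈ 0.000191 m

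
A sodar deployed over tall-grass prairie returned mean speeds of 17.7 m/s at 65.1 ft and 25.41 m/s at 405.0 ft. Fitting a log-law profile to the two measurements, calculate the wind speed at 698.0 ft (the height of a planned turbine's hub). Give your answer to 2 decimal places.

Log law: V ∝ ln(z/z₀). From the pair, with r = V₁/V₂ = 0.69658,
ln z₀ = (ln z₁ − r·ln z₂)/(1 − r) = (4.1759 − 0.69658×6.0039)/0.30342 = -0.0206 → z₀ = 0.9796 ft
V₃ = V₁ · ln(z₃/z₀)/ln(z₁/z₀) = 17.7 × 6.5688/4.1965 = 27.7059 m/s

27.71 m/s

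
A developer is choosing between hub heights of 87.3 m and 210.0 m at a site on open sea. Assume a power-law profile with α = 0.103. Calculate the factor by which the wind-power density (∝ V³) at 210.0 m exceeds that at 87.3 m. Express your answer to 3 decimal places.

1.312

Speed ratio: V_B/V_A = (z_B/z_A)^α = (210.0/87.3)^0.103 = (2.4055)^0.103 = 1.09462
Power-density ratio: P_B/P_A = (V_B/V_A)³ = (1.09462)³ = 1.31157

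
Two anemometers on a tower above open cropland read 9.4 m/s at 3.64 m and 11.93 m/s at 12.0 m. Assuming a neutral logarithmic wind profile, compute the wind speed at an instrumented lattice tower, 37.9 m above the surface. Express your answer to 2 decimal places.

Log law: V ∝ ln(z/z₀). From the pair, with r = V₁/V₂ = 0.78793,
ln z₀ = (ln z₁ − r·ln z₂)/(1 − r) = (1.2920 − 0.78793×2.4849)/0.21207 = -3.1402 → z₀ = 0.04327 m
V₃ = V₁ · ln(z₃/z₀)/ln(z₁/z₀) = 9.4 × 6.7752/4.4322 = 14.3691 m/s

14.37 m/s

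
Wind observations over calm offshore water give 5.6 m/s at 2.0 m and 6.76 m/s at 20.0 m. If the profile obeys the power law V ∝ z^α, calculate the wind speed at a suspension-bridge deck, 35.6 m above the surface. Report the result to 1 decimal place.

First find α: α = ln(V₂/V₁)/ln(z₂/z₁) = ln(6.76/5.6)/ln(20.0/2.0) = 0.18826/2.30259 = 0.0818
Extrapolate from 20.0 m to 35.6 m: V₃ = 6.76 × (35.6/20.0)^0.0818 = 6.76 × 1.0483 = 7.0863 m/s

7.1 m/s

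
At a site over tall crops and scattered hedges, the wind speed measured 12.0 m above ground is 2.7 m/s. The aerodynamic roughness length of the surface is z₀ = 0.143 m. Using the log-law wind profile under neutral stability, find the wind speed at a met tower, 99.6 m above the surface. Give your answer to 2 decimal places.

3.99 m/s

Log law: V(z) ∝ ln(z/z₀), so V₂/V₁ = ln(z₂/z₀) / ln(z₁/z₀).
ln(99.6/0.143) = 6.5461, ln(12.0/0.143) = 4.4298
V₂ = 2.7 × 6.5461/4.4298 = 2.7 × 1.4777 = 3.9899 m/s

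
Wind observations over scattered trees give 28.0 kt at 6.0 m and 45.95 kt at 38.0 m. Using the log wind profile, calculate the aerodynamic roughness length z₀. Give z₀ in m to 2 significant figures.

z₀ ≈ 0.34 m

Log law: V(z) ∝ ln(z/z₀). With r = V₁/V₂ = 28.0/45.95 = 0.60936,
r · ln(z₂/z₀) = ln(z₁/z₀) ⇒ ln z₀ = (ln z₁ − r·ln z₂)/(1 − r)
ln z₀ = (1.79176 − 0.60936×3.63759) / 0.39064 = -1.0875
z₀ = exp(-1.0875) = 0.3370 m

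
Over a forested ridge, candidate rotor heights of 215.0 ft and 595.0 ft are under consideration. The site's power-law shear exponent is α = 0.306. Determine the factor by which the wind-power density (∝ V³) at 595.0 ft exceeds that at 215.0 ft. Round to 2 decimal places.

2.55

Speed ratio: V_B/V_A = (z_B/z_A)^α = (595.0/215.0)^0.306 = (2.7674)^0.306 = 1.36545
Power-density ratio: P_B/P_A = (V_B/V_A)³ = (1.36545)³ = 2.54582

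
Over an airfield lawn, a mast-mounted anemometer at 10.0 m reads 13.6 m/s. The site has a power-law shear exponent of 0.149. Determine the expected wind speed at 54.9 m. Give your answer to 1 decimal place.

17.5 m/s

Power-law profile: V₂ = V₁ · (z₂/z₁)^α
V₂ = 13.6 × (54.9/10.0)^0.149 = 13.6 × (5.4900)^0.149
    = 13.6 × 1.2888 = 17.5281 m/s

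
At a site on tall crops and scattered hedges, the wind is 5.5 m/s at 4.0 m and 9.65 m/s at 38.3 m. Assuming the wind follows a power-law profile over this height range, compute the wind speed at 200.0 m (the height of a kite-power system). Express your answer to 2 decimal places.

First find α: α = ln(V₂/V₁)/ln(z₂/z₁) = ln(9.65/5.5)/ln(38.3/4.0) = 0.56221/2.25916 = 0.2489
Extrapolate from 38.3 m to 200.0 m: V₃ = 9.65 × (200.0/38.3)^0.2489 = 9.65 × 1.5088 = 14.5601 m/s

14.56 m/s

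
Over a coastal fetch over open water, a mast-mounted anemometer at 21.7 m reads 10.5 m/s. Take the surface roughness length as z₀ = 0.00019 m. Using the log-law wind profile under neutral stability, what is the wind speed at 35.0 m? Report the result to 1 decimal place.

10.9 m/s

Log law: V(z) ∝ ln(z/z₀), so V₂/V₁ = ln(z₂/z₀) / ln(z₁/z₀).
ln(35.0/0.00019) = 12.1238, ln(21.7/0.00019) = 11.6458
V₂ = 10.5 × 12.1238/11.6458 = 10.5 × 1.0410 = 10.9310 m/s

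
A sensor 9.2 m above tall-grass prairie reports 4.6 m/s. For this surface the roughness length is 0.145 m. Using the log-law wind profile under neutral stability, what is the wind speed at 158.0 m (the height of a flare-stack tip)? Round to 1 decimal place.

7.8 m/s

Log law: V(z) ∝ ln(z/z₀), so V₂/V₁ = ln(z₂/z₀) / ln(z₁/z₀).
ln(158.0/0.145) = 6.9936, ln(9.2/0.145) = 4.1502
V₂ = 4.6 × 6.9936/4.1502 = 4.6 × 1.6851 = 7.7515 m/s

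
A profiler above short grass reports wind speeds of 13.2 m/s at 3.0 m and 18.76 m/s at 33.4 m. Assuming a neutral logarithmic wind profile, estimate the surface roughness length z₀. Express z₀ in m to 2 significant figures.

Log law: V(z) ∝ ln(z/z₀). With r = V₁/V₂ = 13.2/18.76 = 0.70362,
r · ln(z₂/z₀) = ln(z₁/z₀) ⇒ ln z₀ = (ln z₁ − r·ln z₂)/(1 − r)
ln z₀ = (1.09861 − 0.70362×3.50856) / 0.29638 = -4.6228
z₀ = exp(-4.6228) = 0.009825 m

z₀ ≈ 0.0098 m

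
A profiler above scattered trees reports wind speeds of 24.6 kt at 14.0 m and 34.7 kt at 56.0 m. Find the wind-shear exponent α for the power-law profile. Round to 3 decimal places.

Power law: V₂/V₁ = (z₂/z₁)^α ⇒ α = ln(V₂/V₁) / ln(z₂/z₁)
α = ln(34.7/24.6) / ln(56.0/14.0) = ln(1.4106) / ln(4.0000)
  = 0.34399 / 1.38629 = 0.24814

α ≈ 0.248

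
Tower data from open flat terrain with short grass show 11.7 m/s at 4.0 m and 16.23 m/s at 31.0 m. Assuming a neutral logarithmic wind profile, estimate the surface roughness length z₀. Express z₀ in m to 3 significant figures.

Log law: V(z) ∝ ln(z/z₀). With r = V₁/V₂ = 11.7/16.23 = 0.72089,
r · ln(z₂/z₀) = ln(z₁/z₀) ⇒ ln z₀ = (ln z₁ − r·ln z₂)/(1 − r)
ln z₀ = (1.38629 − 0.72089×3.43399) / 0.27911 = -3.9024
z₀ = exp(-3.9024) = 0.02019 m

z₀ ≈ 0.0202 m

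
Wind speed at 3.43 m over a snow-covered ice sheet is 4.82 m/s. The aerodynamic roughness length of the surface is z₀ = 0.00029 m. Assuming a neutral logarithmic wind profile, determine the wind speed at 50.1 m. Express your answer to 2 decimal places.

6.20 m/s

Log law: V(z) ∝ ln(z/z₀), so V₂/V₁ = ln(z₂/z₀) / ln(z₁/z₀).
ln(50.1/0.00029) = 12.0597, ln(3.43/0.00029) = 9.3782
V₂ = 4.82 × 12.0597/9.3782 = 4.82 × 1.2859 = 6.1982 m/s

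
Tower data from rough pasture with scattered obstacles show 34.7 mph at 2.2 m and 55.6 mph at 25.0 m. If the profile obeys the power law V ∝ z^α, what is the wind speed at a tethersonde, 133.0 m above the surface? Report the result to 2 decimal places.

76.89 mph

First find α: α = ln(V₂/V₁)/ln(z₂/z₁) = ln(55.6/34.7)/ln(25.0/2.2) = 0.47144/2.43042 = 0.1940
Extrapolate from 25.0 m to 133.0 m: V₃ = 55.6 × (133.0/25.0)^0.1940 = 55.6 × 1.3830 = 76.8926 mph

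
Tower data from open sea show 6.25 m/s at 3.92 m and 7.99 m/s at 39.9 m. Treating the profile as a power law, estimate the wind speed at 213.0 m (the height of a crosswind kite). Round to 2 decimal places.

First find α: α = ln(V₂/V₁)/ln(z₂/z₁) = ln(7.99/6.25)/ln(39.9/3.92) = 0.24561/2.32028 = 0.1059
Extrapolate from 39.9 m to 213.0 m: V₃ = 7.99 × (213.0/39.9)^0.1059 = 7.99 × 1.1940 = 9.5399 m/s

9.54 m/s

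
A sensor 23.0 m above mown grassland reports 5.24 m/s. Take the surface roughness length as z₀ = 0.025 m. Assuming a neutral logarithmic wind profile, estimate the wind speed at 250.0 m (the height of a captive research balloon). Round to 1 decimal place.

7.1 m/s

Log law: V(z) ∝ ln(z/z₀), so V₂/V₁ = ln(z₂/z₀) / ln(z₁/z₀).
ln(250.0/0.025) = 9.2103, ln(23.0/0.025) = 6.8244
V₂ = 5.24 × 9.2103/6.8244 = 5.24 × 1.3496 = 7.0720 m/s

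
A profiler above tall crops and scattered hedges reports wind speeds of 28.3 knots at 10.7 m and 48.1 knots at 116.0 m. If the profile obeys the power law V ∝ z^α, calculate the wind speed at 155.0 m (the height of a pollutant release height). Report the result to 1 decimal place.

51.3 knots

First find α: α = ln(V₂/V₁)/ln(z₂/z₁) = ln(48.1/28.3)/ln(116.0/10.7) = 0.53042/2.38335 = 0.2226
Extrapolate from 116.0 m to 155.0 m: V₃ = 48.1 × (155.0/116.0)^0.2226 = 48.1 × 1.0666 = 51.3049 knots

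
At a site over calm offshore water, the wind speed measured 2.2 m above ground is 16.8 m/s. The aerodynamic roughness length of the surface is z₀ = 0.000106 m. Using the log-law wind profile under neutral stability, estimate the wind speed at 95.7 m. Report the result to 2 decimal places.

Log law: V(z) ∝ ln(z/z₀), so V₂/V₁ = ln(z₂/z₀) / ln(z₁/z₀).
ln(95.7/0.000106) = 13.7133, ln(2.2/0.000106) = 9.9405
V₂ = 16.8 × 13.7133/9.9405 = 16.8 × 1.3795 = 23.1762 m/s

23.18 m/s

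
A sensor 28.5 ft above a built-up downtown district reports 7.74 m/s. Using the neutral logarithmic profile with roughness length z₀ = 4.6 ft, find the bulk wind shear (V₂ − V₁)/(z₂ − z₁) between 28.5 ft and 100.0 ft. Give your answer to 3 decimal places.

Log law: V₂ = V₁ · ln(z₂/z₀)/ln(z₁/z₀) = 7.74 × 3.0791/1.8238 = 13.0671 m/s
ΔV/Δz = (13.0671 − 7.74)/(100.0 − 28.5) = 5.3271/71.5000 = 0.07450 m/s/ft

0.075 m/s/ft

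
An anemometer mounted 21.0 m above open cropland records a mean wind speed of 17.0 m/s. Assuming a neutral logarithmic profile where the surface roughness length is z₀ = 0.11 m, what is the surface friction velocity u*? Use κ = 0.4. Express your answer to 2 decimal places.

u* ≈ 1.29 m/s

Log law: V(z) = (u*/κ) · ln(z/z₀) ⇒ u* = κ · V / ln(z/z₀)
u* = 0.4 × 17.0 / ln(21.0/0.11) = 0.4 × 17.0 / 5.2518
   = 6.8000 / 5.2518 = 1.2948 m/s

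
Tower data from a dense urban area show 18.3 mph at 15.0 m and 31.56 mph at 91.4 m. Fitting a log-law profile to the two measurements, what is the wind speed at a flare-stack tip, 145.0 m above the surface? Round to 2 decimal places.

Log law: V ∝ ln(z/z₀). From the pair, with r = V₁/V₂ = 0.57985,
ln z₀ = (ln z₁ − r·ln z₂)/(1 − r) = (2.7081 − 0.57985×4.5152)/0.42015 = 0.2140 → z₀ = 1.239 m
V₃ = V₁ · ln(z₃/z₀)/ln(z₁/z₀) = 18.3 × 4.7628/2.4941 = 34.9461 mph

34.95 mph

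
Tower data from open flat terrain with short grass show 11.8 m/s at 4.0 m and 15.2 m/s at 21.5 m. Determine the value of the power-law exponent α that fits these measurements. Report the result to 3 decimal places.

α ≈ 0.151

Power law: V₂/V₁ = (z₂/z₁)^α ⇒ α = ln(V₂/V₁) / ln(z₂/z₁)
α = ln(15.2/11.8) / ln(21.5/4.0) = ln(1.2881) / ln(5.3750)
  = 0.25320 / 1.68176 = 0.15055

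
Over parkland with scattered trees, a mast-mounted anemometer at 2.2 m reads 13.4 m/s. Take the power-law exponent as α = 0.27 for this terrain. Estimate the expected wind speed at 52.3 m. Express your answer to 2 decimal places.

Power-law profile: V₂ = V₁ · (z₂/z₁)^α
V₂ = 13.4 × (52.3/2.2)^0.27 = 13.4 × (23.7727)^0.27
    = 13.4 × 2.3526 = 31.5243 m/s

31.52 m/s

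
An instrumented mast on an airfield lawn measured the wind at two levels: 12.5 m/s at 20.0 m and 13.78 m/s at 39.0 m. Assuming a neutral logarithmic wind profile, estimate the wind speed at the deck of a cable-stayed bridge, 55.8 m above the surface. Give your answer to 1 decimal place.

14.5 m/s

Log law: V ∝ ln(z/z₀). From the pair, with r = V₁/V₂ = 0.90711,
ln z₀ = (ln z₁ − r·ln z₂)/(1 − r) = (2.9957 − 0.90711×3.6636)/0.09289 = -3.5260 → z₀ = 0.02942 m
V₃ = V₁ · ln(z₃/z₀)/ln(z₁/z₀) = 12.5 × 7.5478/6.5218 = 14.4666 m/s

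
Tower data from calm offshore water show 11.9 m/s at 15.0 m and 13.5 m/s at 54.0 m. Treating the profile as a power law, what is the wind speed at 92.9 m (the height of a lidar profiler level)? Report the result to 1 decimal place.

14.2 m/s

First find α: α = ln(V₂/V₁)/ln(z₂/z₁) = ln(13.5/11.9)/ln(54.0/15.0) = 0.12615/1.28093 = 0.0985
Extrapolate from 54.0 m to 92.9 m: V₃ = 13.5 × (92.9/54.0)^0.0985 = 13.5 × 1.0549 = 14.2409 m/s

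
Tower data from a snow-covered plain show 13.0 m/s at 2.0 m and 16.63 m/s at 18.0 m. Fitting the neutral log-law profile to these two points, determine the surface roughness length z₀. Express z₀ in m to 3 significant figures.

z₀ ≈ 0.000765 m

Log law: V(z) ∝ ln(z/z₀). With r = V₁/V₂ = 13.0/16.63 = 0.78172,
r · ln(z₂/z₀) = ln(z₁/z₀) ⇒ ln z₀ = (ln z₁ − r·ln z₂)/(1 − r)
ln z₀ = (0.69315 − 0.78172×2.89037) / 0.21828 = -7.1757
z₀ = exp(-7.1757) = 0.0007649 m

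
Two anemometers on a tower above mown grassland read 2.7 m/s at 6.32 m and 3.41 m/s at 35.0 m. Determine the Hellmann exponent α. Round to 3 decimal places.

Power law: V₂/V₁ = (z₂/z₁)^α ⇒ α = ln(V₂/V₁) / ln(z₂/z₁)
α = ln(3.41/2.7) / ln(35.0/6.32) = ln(1.2630) / ln(5.5380)
  = 0.23346 / 1.71163 = 0.13640

α ≈ 0.136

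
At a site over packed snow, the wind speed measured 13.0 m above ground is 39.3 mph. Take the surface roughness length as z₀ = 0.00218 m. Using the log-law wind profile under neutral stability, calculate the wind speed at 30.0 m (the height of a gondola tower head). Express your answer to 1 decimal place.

Log law: V(z) ∝ ln(z/z₀), so V₂/V₁ = ln(z₂/z₀) / ln(z₁/z₀).
ln(30.0/0.00218) = 9.5296, ln(13.0/0.00218) = 8.6934
V₂ = 39.3 × 9.5296/8.6934 = 39.3 × 1.0962 = 43.0804 mph

43.1 mph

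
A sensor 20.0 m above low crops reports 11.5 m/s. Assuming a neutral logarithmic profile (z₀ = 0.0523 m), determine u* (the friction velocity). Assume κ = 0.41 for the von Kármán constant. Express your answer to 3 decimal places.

Log law: V(z) = (u*/κ) · ln(z/z₀) ⇒ u* = κ · V / ln(z/z₀)
u* = 0.41 × 11.5 / ln(20.0/0.0523) = 0.41 × 11.5 / 5.9465
   = 4.7150 / 5.9465 = 0.7929 m/s

u* ≈ 0.793 m/s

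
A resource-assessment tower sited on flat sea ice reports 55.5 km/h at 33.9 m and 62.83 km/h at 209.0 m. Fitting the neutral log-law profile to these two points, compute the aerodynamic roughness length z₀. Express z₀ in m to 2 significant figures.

z₀ ≈ 0.000035 m

Log law: V(z) ∝ ln(z/z₀). With r = V₁/V₂ = 55.5/62.83 = 0.88334,
r · ln(z₂/z₀) = ln(z₁/z₀) ⇒ ln z₀ = (ln z₁ − r·ln z₂)/(1 − r)
ln z₀ = (3.52342 − 0.88334×5.34233) / 0.11666 = -10.2488
z₀ = exp(-10.2488) = 0.00003540 m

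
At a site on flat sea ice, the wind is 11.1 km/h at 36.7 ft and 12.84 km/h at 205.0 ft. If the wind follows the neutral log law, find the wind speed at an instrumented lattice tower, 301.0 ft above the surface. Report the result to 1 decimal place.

13.2 km/h

Log law: V ∝ ln(z/z₀). From the pair, with r = V₁/V₂ = 0.86449,
ln z₀ = (ln z₁ − r·ln z₂)/(1 − r) = (3.6028 − 0.86449×5.3230)/0.13551 = -7.3711 → z₀ = 0.0006292 ft
V₃ = V₁ · ln(z₃/z₀)/ln(z₁/z₀) = 11.1 × 13.0782/10.9739 = 13.2285 km/h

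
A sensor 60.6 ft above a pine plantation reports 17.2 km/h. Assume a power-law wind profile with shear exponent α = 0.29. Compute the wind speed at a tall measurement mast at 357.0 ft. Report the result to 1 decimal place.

Power-law profile: V₂ = V₁ · (z₂/z₁)^α
V₂ = 17.2 × (357.0/60.6)^0.29 = 17.2 × (5.8911)^0.29
    = 17.2 × 1.6725 = 28.7664 km/h

28.8 km/h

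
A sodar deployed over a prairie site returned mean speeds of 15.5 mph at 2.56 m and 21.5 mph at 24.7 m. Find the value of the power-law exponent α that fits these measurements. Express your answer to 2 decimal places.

α ≈ 0.14

Power law: V₂/V₁ = (z₂/z₁)^α ⇒ α = ln(V₂/V₁) / ln(z₂/z₁)
α = ln(21.5/15.5) / ln(24.7/2.56) = ln(1.3871) / ln(9.6484)
  = 0.32721 / 2.26680 = 0.14435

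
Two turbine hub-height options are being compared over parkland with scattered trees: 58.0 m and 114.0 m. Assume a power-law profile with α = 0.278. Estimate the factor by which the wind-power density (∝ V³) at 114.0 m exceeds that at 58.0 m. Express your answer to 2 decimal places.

1.76

Speed ratio: V_B/V_A = (z_B/z_A)^α = (114.0/58.0)^0.278 = (1.9655)^0.278 = 1.20666
Power-density ratio: P_B/P_A = (V_B/V_A)³ = (1.20666)³ = 1.75695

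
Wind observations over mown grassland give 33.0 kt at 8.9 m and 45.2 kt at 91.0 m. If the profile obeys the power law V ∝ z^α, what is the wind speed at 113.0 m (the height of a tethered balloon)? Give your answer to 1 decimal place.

46.5 kt

First find α: α = ln(V₂/V₁)/ln(z₂/z₁) = ln(45.2/33.0)/ln(91.0/8.9) = 0.31459/2.32481 = 0.1353
Extrapolate from 91.0 m to 113.0 m: V₃ = 45.2 × (113.0/91.0)^0.1353 = 45.2 × 1.0297 = 46.5440 kt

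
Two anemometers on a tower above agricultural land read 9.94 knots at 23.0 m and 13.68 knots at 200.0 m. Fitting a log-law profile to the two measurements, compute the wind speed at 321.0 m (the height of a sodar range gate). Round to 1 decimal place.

14.5 knots

Log law: V ∝ ln(z/z₀). From the pair, with r = V₁/V₂ = 0.72661,
ln z₀ = (ln z₁ − r·ln z₂)/(1 − r) = (3.1355 − 0.72661×5.2983)/0.27339 = -2.6128 → z₀ = 0.07333 m
V₃ = V₁ · ln(z₃/z₀)/ln(z₁/z₀) = 9.94 × 8.3842/5.7483 = 14.4981 knots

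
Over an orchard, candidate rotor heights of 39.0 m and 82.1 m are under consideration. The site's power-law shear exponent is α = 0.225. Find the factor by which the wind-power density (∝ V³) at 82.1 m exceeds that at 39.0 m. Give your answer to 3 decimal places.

Speed ratio: V_B/V_A = (z_B/z_A)^α = (82.1/39.0)^0.225 = (2.1051)^0.225 = 1.18233
Power-density ratio: P_B/P_A = (V_B/V_A)³ = (1.18233)³ = 1.65277

1.653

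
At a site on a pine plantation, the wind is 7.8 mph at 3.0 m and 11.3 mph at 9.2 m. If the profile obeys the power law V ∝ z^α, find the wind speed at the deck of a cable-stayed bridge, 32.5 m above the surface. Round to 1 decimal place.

17.2 mph

First find α: α = ln(V₂/V₁)/ln(z₂/z₁) = ln(11.3/7.8)/ln(9.2/3.0) = 0.37068/1.12059 = 0.3308
Extrapolate from 9.2 m to 32.5 m: V₃ = 11.3 × (32.5/9.2)^0.3308 = 11.3 × 1.5181 = 17.1547 mph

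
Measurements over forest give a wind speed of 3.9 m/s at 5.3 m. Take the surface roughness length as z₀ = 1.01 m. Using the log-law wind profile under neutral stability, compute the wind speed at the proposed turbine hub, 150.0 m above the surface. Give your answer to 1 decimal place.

11.8 m/s

Log law: V(z) ∝ ln(z/z₀), so V₂/V₁ = ln(z₂/z₀) / ln(z₁/z₀).
ln(150.0/1.01) = 5.0007, ln(5.3/1.01) = 1.6578
V₂ = 3.9 × 5.0007/1.6578 = 3.9 × 3.0165 = 11.7645 m/s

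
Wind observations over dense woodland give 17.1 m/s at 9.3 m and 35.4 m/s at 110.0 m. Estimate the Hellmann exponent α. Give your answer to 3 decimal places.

Power law: V₂/V₁ = (z₂/z₁)^α ⇒ α = ln(V₂/V₁) / ln(z₂/z₁)
α = ln(35.4/17.1) / ln(110.0/9.3) = ln(2.0702) / ln(11.8280)
  = 0.72763 / 2.47047 = 0.29453

α ≈ 0.295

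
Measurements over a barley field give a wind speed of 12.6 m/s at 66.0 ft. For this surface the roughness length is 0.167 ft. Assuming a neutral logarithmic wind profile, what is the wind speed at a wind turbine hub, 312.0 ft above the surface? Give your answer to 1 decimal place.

Log law: V(z) ∝ ln(z/z₀), so V₂/V₁ = ln(z₂/z₀) / ln(z₁/z₀).
ln(312.0/0.167) = 7.5328, ln(66.0/0.167) = 5.9794
V₂ = 12.6 × 7.5328/5.9794 = 12.6 × 1.2598 = 15.8733 m/s

15.9 m/s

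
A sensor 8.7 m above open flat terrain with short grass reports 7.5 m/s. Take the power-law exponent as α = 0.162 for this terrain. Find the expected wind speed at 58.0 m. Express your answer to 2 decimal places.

Power-law profile: V₂ = V₁ · (z₂/z₁)^α
V₂ = 7.5 × (58.0/8.7)^0.162 = 7.5 × (6.6667)^0.162
    = 7.5 × 1.3598 = 10.1985 m/s

10.20 m/s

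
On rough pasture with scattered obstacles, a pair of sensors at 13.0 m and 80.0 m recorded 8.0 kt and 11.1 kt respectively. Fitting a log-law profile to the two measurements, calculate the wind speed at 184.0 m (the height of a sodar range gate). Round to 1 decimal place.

Log law: V ∝ ln(z/z₀). From the pair, with r = V₁/V₂ = 0.72072,
ln z₀ = (ln z₁ − r·ln z₂)/(1 − r) = (2.5649 − 0.72072×4.3820)/0.27928 = -2.1243 → z₀ = 0.1195 m
V₃ = V₁ · ln(z₃/z₀)/ln(z₁/z₀) = 8.0 × 7.3392/4.6892 = 12.5210 kt

12.5 kt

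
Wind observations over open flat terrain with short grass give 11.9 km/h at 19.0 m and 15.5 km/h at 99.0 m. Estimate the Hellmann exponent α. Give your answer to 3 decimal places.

α ≈ 0.160

Power law: V₂/V₁ = (z₂/z₁)^α ⇒ α = ln(V₂/V₁) / ln(z₂/z₁)
α = ln(15.5/11.9) / ln(99.0/19.0) = ln(1.3025) / ln(5.2105)
  = 0.26430 / 1.65068 = 0.16012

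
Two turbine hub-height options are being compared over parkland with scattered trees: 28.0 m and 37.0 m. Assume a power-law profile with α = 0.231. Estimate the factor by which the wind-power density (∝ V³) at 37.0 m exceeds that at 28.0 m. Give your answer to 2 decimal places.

Speed ratio: V_B/V_A = (z_B/z_A)^α = (37.0/28.0)^0.231 = (1.3214)^0.231 = 1.06650
Power-density ratio: P_B/P_A = (V_B/V_A)³ = (1.06650)³ = 1.21306

1.21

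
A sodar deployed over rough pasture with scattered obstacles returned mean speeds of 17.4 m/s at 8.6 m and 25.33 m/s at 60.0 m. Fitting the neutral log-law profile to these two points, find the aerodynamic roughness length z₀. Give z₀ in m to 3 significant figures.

z₀ ≈ 0.121 m

Log law: V(z) ∝ ln(z/z₀). With r = V₁/V₂ = 17.4/25.33 = 0.68693,
r · ln(z₂/z₀) = ln(z₁/z₀) ⇒ ln z₀ = (ln z₁ − r·ln z₂)/(1 − r)
ln z₀ = (2.15176 − 0.68693×4.09434) / 0.31307 = -2.1107
z₀ = exp(-2.1107) = 0.1212 m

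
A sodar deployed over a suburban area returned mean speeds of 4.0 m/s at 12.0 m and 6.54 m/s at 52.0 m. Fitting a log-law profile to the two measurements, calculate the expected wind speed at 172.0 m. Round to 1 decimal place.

8.6 m/s

Log law: V ∝ ln(z/z₀). From the pair, with r = V₁/V₂ = 0.61162,
ln z₀ = (ln z₁ − r·ln z₂)/(1 − r) = (2.4849 − 0.61162×3.9512)/0.38838 = 0.1757 → z₀ = 1.192 m
V₃ = V₁ · ln(z₃/z₀)/ln(z₁/z₀) = 4.0 × 4.9718/2.3092 = 8.6122 m/s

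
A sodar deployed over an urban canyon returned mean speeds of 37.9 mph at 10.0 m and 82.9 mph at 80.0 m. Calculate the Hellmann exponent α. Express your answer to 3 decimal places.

α ≈ 0.376

Power law: V₂/V₁ = (z₂/z₁)^α ⇒ α = ln(V₂/V₁) / ln(z₂/z₁)
α = ln(82.9/37.9) / ln(80.0/10.0) = ln(2.1873) / ln(8.0000)
  = 0.78268 / 2.07944 = 0.37639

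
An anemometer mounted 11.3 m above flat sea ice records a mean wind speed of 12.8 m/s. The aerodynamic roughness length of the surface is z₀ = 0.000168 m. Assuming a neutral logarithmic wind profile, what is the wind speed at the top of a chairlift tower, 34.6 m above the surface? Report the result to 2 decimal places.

14.09 m/s

Log law: V(z) ∝ ln(z/z₀), so V₂/V₁ = ln(z₂/z₀) / ln(z₁/z₀).
ln(34.6/0.000168) = 12.2354, ln(11.3/0.000168) = 11.1163
V₂ = 12.8 × 12.2354/11.1163 = 12.8 × 1.1007 = 14.0885 m/s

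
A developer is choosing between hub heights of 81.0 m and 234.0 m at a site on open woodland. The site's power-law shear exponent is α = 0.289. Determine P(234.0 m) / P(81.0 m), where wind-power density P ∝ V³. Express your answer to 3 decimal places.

2.509

Speed ratio: V_B/V_A = (z_B/z_A)^α = (234.0/81.0)^0.289 = (2.8889)^0.289 = 1.35879
Power-density ratio: P_B/P_A = (V_B/V_A)³ = (1.35879)³ = 2.50873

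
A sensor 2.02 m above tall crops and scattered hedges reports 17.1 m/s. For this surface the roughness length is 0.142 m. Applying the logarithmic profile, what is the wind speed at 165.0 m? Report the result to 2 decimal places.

45.46 m/s

Log law: V(z) ∝ ln(z/z₀), so V₂/V₁ = ln(z₂/z₀) / ln(z₁/z₀).
ln(165.0/0.142) = 7.0579, ln(2.02/0.142) = 2.6550
V₂ = 17.1 × 7.0579/2.6550 = 17.1 × 2.6583 = 45.4571 m/s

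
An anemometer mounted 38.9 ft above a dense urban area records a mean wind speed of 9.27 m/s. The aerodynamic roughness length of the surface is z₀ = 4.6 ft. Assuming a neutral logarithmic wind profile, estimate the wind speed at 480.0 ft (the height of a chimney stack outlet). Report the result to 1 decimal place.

Log law: V(z) ∝ ln(z/z₀), so V₂/V₁ = ln(z₂/z₀) / ln(z₁/z₀).
ln(480.0/4.6) = 4.6477, ln(38.9/4.6) = 2.1349
V₂ = 9.27 × 4.6477/2.1349 = 9.27 × 2.1770 = 20.1807 m/s

20.2 m/s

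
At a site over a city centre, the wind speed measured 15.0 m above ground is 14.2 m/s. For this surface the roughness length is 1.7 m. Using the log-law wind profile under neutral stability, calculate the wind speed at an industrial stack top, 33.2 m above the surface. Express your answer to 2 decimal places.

19.38 m/s

Log law: V(z) ∝ ln(z/z₀), so V₂/V₁ = ln(z₂/z₀) / ln(z₁/z₀).
ln(33.2/1.7) = 2.9719, ln(15.0/1.7) = 2.1774
V₂ = 14.2 × 2.9719/2.1774 = 14.2 × 1.3649 = 19.3813 m/s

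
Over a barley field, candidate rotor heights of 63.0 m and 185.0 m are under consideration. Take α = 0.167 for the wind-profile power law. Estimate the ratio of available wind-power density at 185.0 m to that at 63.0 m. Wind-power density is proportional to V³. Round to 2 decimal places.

Speed ratio: V_B/V_A = (z_B/z_A)^α = (185.0/63.0)^0.167 = (2.9365)^0.167 = 1.19709
Power-density ratio: P_B/P_A = (V_B/V_A)³ = (1.19709)³ = 1.71547

1.72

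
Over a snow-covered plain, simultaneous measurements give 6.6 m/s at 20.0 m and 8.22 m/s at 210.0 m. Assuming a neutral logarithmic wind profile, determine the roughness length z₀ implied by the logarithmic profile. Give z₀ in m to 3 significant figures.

Log law: V(z) ∝ ln(z/z₀). With r = V₁/V₂ = 6.6/8.22 = 0.80292,
r · ln(z₂/z₀) = ln(z₁/z₀) ⇒ ln z₀ = (ln z₁ − r·ln z₂)/(1 − r)
ln z₀ = (2.99573 − 0.80292×5.34711) / 0.19708 = -6.5839
z₀ = exp(-6.5839) = 0.001382 m

z₀ ≈ 0.00138 m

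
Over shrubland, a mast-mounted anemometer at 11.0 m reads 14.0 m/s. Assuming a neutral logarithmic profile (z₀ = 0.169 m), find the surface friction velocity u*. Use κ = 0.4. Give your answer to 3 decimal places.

Log law: V(z) = (u*/κ) · ln(z/z₀) ⇒ u* = κ · V / ln(z/z₀)
u* = 0.4 × 14.0 / ln(11.0/0.169) = 0.4 × 14.0 / 4.1758
   = 5.6000 / 4.1758 = 1.3411 m/s

u* ≈ 1.341 m/s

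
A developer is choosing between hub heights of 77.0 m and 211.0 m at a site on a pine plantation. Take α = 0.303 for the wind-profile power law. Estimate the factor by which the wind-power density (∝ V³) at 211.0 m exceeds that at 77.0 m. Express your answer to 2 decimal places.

2.50

Speed ratio: V_B/V_A = (z_B/z_A)^α = (211.0/77.0)^0.303 = (2.7403)^0.303 = 1.35722
Power-density ratio: P_B/P_A = (V_B/V_A)³ = (1.35722)³ = 2.50007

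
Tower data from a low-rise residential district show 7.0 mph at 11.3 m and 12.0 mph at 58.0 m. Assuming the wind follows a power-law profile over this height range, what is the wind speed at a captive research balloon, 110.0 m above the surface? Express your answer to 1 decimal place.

14.8 mph

First find α: α = ln(V₂/V₁)/ln(z₂/z₁) = ln(12.0/7.0)/ln(58.0/11.3) = 0.53900/1.63564 = 0.3295
Extrapolate from 58.0 m to 110.0 m: V₃ = 12.0 × (110.0/58.0)^0.3295 = 12.0 × 1.2348 = 14.8177 mph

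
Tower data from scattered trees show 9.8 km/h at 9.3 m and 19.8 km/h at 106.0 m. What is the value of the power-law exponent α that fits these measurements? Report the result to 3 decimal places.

Power law: V₂/V₁ = (z₂/z₁)^α ⇒ α = ln(V₂/V₁) / ln(z₂/z₁)
α = ln(19.8/9.8) / ln(106.0/9.3) = ln(2.0204) / ln(11.3978)
  = 0.70330 / 2.43342 = 0.28902

α ≈ 0.289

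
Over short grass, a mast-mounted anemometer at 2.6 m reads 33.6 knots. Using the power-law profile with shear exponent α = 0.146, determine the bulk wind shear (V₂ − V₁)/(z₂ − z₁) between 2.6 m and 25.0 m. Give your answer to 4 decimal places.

Power law: V₂ = V₁ · (z₂/z₁)^α = 33.6 × (9.6154)^0.146 = 46.7576 knots
ΔV/Δz = (46.7576 − 33.6)/(25.0 − 2.6) = 13.1576/22.4000 = 0.58739 knots/m

0.5874 knots/m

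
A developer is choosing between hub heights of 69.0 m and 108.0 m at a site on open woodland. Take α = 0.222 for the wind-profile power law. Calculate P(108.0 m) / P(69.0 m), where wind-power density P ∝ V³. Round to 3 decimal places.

1.348

Speed ratio: V_B/V_A = (z_B/z_A)^α = (108.0/69.0)^0.222 = (1.5652)^0.222 = 1.10458
Power-density ratio: P_B/P_A = (V_B/V_A)³ = (1.10458)³ = 1.34768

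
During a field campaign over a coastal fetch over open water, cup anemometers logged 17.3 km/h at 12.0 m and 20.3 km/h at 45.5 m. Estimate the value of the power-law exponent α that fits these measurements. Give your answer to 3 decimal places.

Power law: V₂/V₁ = (z₂/z₁)^α ⇒ α = ln(V₂/V₁) / ln(z₂/z₁)
α = ln(20.3/17.3) / ln(45.5/12.0) = ln(1.1734) / ln(3.7917)
  = 0.15991 / 1.33281 = 0.11998

α ≈ 0.120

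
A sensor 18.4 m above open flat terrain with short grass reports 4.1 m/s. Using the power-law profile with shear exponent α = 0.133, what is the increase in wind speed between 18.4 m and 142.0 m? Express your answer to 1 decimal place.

1.3 m/s

Power law: V₂ = V₁ · (z₂/z₁)^α = 4.1 × (7.7174)^0.133 = 5.3804 m/s
ΔV = 5.3804 − 4.1 = 1.2804 m/s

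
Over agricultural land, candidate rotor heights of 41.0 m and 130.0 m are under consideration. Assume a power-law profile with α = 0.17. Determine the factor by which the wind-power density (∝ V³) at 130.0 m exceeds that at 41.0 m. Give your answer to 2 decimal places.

1.80

Speed ratio: V_B/V_A = (z_B/z_A)^α = (130.0/41.0)^0.17 = (3.1707)^0.17 = 1.21674
Power-density ratio: P_B/P_A = (V_B/V_A)³ = (1.21674)³ = 1.80132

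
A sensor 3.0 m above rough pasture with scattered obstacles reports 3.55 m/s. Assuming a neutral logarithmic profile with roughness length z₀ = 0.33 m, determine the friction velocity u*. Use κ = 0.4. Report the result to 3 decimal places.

u* ≈ 0.643 m/s

Log law: V(z) = (u*/κ) · ln(z/z₀) ⇒ u* = κ · V / ln(z/z₀)
u* = 0.4 × 3.55 / ln(3.0/0.33) = 0.4 × 3.55 / 2.2073
   = 1.4200 / 2.2073 = 0.6433 m/s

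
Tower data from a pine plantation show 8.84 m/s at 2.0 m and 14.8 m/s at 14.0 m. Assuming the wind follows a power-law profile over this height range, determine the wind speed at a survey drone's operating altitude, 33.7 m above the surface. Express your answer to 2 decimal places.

First find α: α = ln(V₂/V₁)/ln(z₂/z₁) = ln(14.8/8.84)/ln(14.0/2.0) = 0.51534/1.94591 = 0.2648
Extrapolate from 14.0 m to 33.7 m: V₃ = 14.8 × (33.7/14.0)^0.2648 = 14.8 × 1.2619 = 18.6765 m/s

18.68 m/s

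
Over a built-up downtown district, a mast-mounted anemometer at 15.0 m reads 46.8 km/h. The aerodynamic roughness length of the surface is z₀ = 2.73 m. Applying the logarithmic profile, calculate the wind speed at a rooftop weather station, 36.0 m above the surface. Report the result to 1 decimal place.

Log law: V(z) ∝ ln(z/z₀), so V₂/V₁ = ln(z₂/z₀) / ln(z₁/z₀).
ln(36.0/2.73) = 2.5792, ln(15.0/2.73) = 1.7037
V₂ = 46.8 × 2.5792/1.7037 = 46.8 × 1.5138 = 70.8481 km/h

70.8 km/h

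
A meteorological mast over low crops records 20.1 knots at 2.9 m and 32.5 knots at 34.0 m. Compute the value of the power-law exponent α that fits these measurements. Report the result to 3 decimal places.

α ≈ 0.195

Power law: V₂/V₁ = (z₂/z₁)^α ⇒ α = ln(V₂/V₁) / ln(z₂/z₁)
α = ln(32.5/20.1) / ln(34.0/2.9) = ln(1.6169) / ln(11.7241)
  = 0.48052 / 2.46165 = 0.19520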